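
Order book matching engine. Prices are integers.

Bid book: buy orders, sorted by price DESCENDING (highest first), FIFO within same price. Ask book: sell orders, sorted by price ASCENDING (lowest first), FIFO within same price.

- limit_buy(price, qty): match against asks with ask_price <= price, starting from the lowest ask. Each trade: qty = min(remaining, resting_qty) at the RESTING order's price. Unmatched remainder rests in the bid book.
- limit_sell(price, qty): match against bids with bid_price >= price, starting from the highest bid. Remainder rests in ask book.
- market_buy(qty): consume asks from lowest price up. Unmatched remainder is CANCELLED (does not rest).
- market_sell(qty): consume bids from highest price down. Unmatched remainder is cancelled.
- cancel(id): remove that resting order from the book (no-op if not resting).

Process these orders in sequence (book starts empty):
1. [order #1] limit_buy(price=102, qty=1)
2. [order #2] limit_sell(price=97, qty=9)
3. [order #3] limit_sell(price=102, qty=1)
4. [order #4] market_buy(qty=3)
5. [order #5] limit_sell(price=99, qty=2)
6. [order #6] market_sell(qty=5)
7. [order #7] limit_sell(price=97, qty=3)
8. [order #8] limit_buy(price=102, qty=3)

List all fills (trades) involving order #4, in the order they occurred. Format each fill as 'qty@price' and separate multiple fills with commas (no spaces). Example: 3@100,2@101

After op 1 [order #1] limit_buy(price=102, qty=1): fills=none; bids=[#1:1@102] asks=[-]
After op 2 [order #2] limit_sell(price=97, qty=9): fills=#1x#2:1@102; bids=[-] asks=[#2:8@97]
After op 3 [order #3] limit_sell(price=102, qty=1): fills=none; bids=[-] asks=[#2:8@97 #3:1@102]
After op 4 [order #4] market_buy(qty=3): fills=#4x#2:3@97; bids=[-] asks=[#2:5@97 #3:1@102]
After op 5 [order #5] limit_sell(price=99, qty=2): fills=none; bids=[-] asks=[#2:5@97 #5:2@99 #3:1@102]
After op 6 [order #6] market_sell(qty=5): fills=none; bids=[-] asks=[#2:5@97 #5:2@99 #3:1@102]
After op 7 [order #7] limit_sell(price=97, qty=3): fills=none; bids=[-] asks=[#2:5@97 #7:3@97 #5:2@99 #3:1@102]
After op 8 [order #8] limit_buy(price=102, qty=3): fills=#8x#2:3@97; bids=[-] asks=[#2:2@97 #7:3@97 #5:2@99 #3:1@102]

Answer: 3@97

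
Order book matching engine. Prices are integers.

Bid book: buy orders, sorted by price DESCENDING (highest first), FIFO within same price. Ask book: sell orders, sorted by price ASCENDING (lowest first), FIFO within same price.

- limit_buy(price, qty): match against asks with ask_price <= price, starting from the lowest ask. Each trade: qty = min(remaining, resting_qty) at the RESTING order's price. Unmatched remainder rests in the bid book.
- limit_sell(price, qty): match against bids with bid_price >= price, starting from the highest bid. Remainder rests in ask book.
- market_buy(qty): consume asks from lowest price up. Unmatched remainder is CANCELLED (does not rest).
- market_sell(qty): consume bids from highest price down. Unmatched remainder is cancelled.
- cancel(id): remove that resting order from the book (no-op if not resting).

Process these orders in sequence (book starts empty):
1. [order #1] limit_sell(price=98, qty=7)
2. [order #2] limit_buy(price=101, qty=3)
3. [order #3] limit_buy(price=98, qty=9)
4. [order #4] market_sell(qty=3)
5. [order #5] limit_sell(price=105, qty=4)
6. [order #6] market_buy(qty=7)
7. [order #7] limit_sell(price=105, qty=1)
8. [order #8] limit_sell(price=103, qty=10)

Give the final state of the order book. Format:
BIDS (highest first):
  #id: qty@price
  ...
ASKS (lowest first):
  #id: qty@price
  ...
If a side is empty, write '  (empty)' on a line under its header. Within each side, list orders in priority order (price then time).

Answer: BIDS (highest first):
  #3: 2@98
ASKS (lowest first):
  #8: 10@103
  #7: 1@105

Derivation:
After op 1 [order #1] limit_sell(price=98, qty=7): fills=none; bids=[-] asks=[#1:7@98]
After op 2 [order #2] limit_buy(price=101, qty=3): fills=#2x#1:3@98; bids=[-] asks=[#1:4@98]
After op 3 [order #3] limit_buy(price=98, qty=9): fills=#3x#1:4@98; bids=[#3:5@98] asks=[-]
After op 4 [order #4] market_sell(qty=3): fills=#3x#4:3@98; bids=[#3:2@98] asks=[-]
After op 5 [order #5] limit_sell(price=105, qty=4): fills=none; bids=[#3:2@98] asks=[#5:4@105]
After op 6 [order #6] market_buy(qty=7): fills=#6x#5:4@105; bids=[#3:2@98] asks=[-]
After op 7 [order #7] limit_sell(price=105, qty=1): fills=none; bids=[#3:2@98] asks=[#7:1@105]
After op 8 [order #8] limit_sell(price=103, qty=10): fills=none; bids=[#3:2@98] asks=[#8:10@103 #7:1@105]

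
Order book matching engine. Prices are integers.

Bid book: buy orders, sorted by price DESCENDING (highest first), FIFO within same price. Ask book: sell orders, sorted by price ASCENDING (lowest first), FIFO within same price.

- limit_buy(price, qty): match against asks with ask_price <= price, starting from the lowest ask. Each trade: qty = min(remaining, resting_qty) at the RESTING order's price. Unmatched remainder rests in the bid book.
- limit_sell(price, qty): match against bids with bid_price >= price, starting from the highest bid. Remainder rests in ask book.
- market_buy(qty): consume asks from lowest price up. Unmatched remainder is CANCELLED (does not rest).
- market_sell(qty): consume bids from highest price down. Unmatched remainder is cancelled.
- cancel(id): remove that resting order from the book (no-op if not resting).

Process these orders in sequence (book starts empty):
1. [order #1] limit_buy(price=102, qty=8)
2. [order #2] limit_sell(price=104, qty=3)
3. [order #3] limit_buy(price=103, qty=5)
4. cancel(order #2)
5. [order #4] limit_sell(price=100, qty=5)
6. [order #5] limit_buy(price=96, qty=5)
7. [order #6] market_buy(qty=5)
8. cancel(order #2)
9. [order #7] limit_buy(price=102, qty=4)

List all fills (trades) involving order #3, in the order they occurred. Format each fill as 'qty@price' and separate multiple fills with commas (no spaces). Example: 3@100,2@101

After op 1 [order #1] limit_buy(price=102, qty=8): fills=none; bids=[#1:8@102] asks=[-]
After op 2 [order #2] limit_sell(price=104, qty=3): fills=none; bids=[#1:8@102] asks=[#2:3@104]
After op 3 [order #3] limit_buy(price=103, qty=5): fills=none; bids=[#3:5@103 #1:8@102] asks=[#2:3@104]
After op 4 cancel(order #2): fills=none; bids=[#3:5@103 #1:8@102] asks=[-]
After op 5 [order #4] limit_sell(price=100, qty=5): fills=#3x#4:5@103; bids=[#1:8@102] asks=[-]
After op 6 [order #5] limit_buy(price=96, qty=5): fills=none; bids=[#1:8@102 #5:5@96] asks=[-]
After op 7 [order #6] market_buy(qty=5): fills=none; bids=[#1:8@102 #5:5@96] asks=[-]
After op 8 cancel(order #2): fills=none; bids=[#1:8@102 #5:5@96] asks=[-]
After op 9 [order #7] limit_buy(price=102, qty=4): fills=none; bids=[#1:8@102 #7:4@102 #5:5@96] asks=[-]

Answer: 5@103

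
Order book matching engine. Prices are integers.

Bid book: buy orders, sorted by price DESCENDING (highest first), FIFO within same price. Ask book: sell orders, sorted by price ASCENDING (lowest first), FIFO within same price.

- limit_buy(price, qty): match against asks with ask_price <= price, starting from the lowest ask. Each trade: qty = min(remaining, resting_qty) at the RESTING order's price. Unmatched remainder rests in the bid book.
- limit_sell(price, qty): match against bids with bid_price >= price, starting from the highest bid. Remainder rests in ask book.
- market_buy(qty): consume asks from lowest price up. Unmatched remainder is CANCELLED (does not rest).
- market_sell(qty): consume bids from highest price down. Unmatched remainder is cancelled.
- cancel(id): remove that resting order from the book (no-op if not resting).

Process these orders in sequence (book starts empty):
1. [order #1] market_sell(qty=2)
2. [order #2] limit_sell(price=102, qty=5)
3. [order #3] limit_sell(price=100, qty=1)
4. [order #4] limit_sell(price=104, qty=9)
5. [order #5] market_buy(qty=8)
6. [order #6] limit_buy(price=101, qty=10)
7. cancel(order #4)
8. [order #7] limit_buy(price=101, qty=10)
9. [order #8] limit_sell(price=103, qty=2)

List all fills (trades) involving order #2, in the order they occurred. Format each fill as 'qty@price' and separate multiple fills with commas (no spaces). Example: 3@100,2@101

After op 1 [order #1] market_sell(qty=2): fills=none; bids=[-] asks=[-]
After op 2 [order #2] limit_sell(price=102, qty=5): fills=none; bids=[-] asks=[#2:5@102]
After op 3 [order #3] limit_sell(price=100, qty=1): fills=none; bids=[-] asks=[#3:1@100 #2:5@102]
After op 4 [order #4] limit_sell(price=104, qty=9): fills=none; bids=[-] asks=[#3:1@100 #2:5@102 #4:9@104]
After op 5 [order #5] market_buy(qty=8): fills=#5x#3:1@100 #5x#2:5@102 #5x#4:2@104; bids=[-] asks=[#4:7@104]
After op 6 [order #6] limit_buy(price=101, qty=10): fills=none; bids=[#6:10@101] asks=[#4:7@104]
After op 7 cancel(order #4): fills=none; bids=[#6:10@101] asks=[-]
After op 8 [order #7] limit_buy(price=101, qty=10): fills=none; bids=[#6:10@101 #7:10@101] asks=[-]
After op 9 [order #8] limit_sell(price=103, qty=2): fills=none; bids=[#6:10@101 #7:10@101] asks=[#8:2@103]

Answer: 5@102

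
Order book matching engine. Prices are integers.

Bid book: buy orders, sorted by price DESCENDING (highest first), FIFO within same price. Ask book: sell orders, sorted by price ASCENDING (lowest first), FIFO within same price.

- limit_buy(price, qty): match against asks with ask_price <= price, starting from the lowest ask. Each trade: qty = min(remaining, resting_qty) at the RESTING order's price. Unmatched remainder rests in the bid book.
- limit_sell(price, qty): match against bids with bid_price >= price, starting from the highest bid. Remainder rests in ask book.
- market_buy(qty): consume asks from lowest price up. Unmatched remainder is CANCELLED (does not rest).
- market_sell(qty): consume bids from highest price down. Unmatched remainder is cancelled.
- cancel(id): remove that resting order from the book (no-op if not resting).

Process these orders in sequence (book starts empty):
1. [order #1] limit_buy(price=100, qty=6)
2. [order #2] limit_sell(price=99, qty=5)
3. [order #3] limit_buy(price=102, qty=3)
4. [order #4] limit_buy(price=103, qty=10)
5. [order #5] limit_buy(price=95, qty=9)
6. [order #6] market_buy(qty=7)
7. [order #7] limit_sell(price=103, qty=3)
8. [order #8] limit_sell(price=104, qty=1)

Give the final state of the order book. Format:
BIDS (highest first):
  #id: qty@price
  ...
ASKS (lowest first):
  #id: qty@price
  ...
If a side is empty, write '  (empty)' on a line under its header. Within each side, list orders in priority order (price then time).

After op 1 [order #1] limit_buy(price=100, qty=6): fills=none; bids=[#1:6@100] asks=[-]
After op 2 [order #2] limit_sell(price=99, qty=5): fills=#1x#2:5@100; bids=[#1:1@100] asks=[-]
After op 3 [order #3] limit_buy(price=102, qty=3): fills=none; bids=[#3:3@102 #1:1@100] asks=[-]
After op 4 [order #4] limit_buy(price=103, qty=10): fills=none; bids=[#4:10@103 #3:3@102 #1:1@100] asks=[-]
After op 5 [order #5] limit_buy(price=95, qty=9): fills=none; bids=[#4:10@103 #3:3@102 #1:1@100 #5:9@95] asks=[-]
After op 6 [order #6] market_buy(qty=7): fills=none; bids=[#4:10@103 #3:3@102 #1:1@100 #5:9@95] asks=[-]
After op 7 [order #7] limit_sell(price=103, qty=3): fills=#4x#7:3@103; bids=[#4:7@103 #3:3@102 #1:1@100 #5:9@95] asks=[-]
After op 8 [order #8] limit_sell(price=104, qty=1): fills=none; bids=[#4:7@103 #3:3@102 #1:1@100 #5:9@95] asks=[#8:1@104]

Answer: BIDS (highest first):
  #4: 7@103
  #3: 3@102
  #1: 1@100
  #5: 9@95
ASKS (lowest first):
  #8: 1@104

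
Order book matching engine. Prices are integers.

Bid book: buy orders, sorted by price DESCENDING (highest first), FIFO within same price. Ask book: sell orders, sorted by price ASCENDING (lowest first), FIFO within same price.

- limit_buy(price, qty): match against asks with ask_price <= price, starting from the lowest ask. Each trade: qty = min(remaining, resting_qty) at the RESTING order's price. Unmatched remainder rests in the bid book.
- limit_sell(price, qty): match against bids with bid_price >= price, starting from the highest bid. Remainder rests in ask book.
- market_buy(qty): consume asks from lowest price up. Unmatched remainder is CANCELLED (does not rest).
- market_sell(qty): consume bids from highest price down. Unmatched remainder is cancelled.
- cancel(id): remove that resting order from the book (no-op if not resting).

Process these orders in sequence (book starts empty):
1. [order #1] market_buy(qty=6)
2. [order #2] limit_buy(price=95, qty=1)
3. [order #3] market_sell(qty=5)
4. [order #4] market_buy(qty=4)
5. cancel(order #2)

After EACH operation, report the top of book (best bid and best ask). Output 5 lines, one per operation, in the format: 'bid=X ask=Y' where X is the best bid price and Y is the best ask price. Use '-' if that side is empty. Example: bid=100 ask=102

Answer: bid=- ask=-
bid=95 ask=-
bid=- ask=-
bid=- ask=-
bid=- ask=-

Derivation:
After op 1 [order #1] market_buy(qty=6): fills=none; bids=[-] asks=[-]
After op 2 [order #2] limit_buy(price=95, qty=1): fills=none; bids=[#2:1@95] asks=[-]
After op 3 [order #3] market_sell(qty=5): fills=#2x#3:1@95; bids=[-] asks=[-]
After op 4 [order #4] market_buy(qty=4): fills=none; bids=[-] asks=[-]
After op 5 cancel(order #2): fills=none; bids=[-] asks=[-]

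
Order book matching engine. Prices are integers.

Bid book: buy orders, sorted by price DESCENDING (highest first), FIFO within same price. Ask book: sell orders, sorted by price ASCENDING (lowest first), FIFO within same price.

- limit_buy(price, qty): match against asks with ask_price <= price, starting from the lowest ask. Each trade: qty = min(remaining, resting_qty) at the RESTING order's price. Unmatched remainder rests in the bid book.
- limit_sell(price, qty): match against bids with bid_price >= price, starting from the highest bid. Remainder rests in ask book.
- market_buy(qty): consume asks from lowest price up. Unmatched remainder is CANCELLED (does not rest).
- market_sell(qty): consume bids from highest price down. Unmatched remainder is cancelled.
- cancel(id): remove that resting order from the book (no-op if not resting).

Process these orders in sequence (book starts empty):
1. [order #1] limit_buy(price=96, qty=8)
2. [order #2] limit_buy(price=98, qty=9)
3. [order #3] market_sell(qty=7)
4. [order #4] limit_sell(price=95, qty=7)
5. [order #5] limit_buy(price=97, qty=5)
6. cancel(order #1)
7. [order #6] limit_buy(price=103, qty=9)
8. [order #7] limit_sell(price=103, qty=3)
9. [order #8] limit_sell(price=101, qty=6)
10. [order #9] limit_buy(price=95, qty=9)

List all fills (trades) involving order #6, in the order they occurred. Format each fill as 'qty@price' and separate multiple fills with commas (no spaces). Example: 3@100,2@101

After op 1 [order #1] limit_buy(price=96, qty=8): fills=none; bids=[#1:8@96] asks=[-]
After op 2 [order #2] limit_buy(price=98, qty=9): fills=none; bids=[#2:9@98 #1:8@96] asks=[-]
After op 3 [order #3] market_sell(qty=7): fills=#2x#3:7@98; bids=[#2:2@98 #1:8@96] asks=[-]
After op 4 [order #4] limit_sell(price=95, qty=7): fills=#2x#4:2@98 #1x#4:5@96; bids=[#1:3@96] asks=[-]
After op 5 [order #5] limit_buy(price=97, qty=5): fills=none; bids=[#5:5@97 #1:3@96] asks=[-]
After op 6 cancel(order #1): fills=none; bids=[#5:5@97] asks=[-]
After op 7 [order #6] limit_buy(price=103, qty=9): fills=none; bids=[#6:9@103 #5:5@97] asks=[-]
After op 8 [order #7] limit_sell(price=103, qty=3): fills=#6x#7:3@103; bids=[#6:6@103 #5:5@97] asks=[-]
After op 9 [order #8] limit_sell(price=101, qty=6): fills=#6x#8:6@103; bids=[#5:5@97] asks=[-]
After op 10 [order #9] limit_buy(price=95, qty=9): fills=none; bids=[#5:5@97 #9:9@95] asks=[-]

Answer: 3@103,6@103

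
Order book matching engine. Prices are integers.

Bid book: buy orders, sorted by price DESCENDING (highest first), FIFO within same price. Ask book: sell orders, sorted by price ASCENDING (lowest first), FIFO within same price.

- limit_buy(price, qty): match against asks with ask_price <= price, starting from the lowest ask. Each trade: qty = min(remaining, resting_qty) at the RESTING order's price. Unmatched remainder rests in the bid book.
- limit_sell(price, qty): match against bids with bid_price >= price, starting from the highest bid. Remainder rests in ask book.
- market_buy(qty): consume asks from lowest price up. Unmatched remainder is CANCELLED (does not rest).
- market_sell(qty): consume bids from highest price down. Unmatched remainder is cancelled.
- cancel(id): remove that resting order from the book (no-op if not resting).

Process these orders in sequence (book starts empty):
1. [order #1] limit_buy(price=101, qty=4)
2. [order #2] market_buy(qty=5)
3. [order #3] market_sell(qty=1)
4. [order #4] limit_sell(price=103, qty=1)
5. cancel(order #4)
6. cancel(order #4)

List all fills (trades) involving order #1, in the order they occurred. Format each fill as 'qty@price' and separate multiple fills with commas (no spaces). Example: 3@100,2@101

After op 1 [order #1] limit_buy(price=101, qty=4): fills=none; bids=[#1:4@101] asks=[-]
After op 2 [order #2] market_buy(qty=5): fills=none; bids=[#1:4@101] asks=[-]
After op 3 [order #3] market_sell(qty=1): fills=#1x#3:1@101; bids=[#1:3@101] asks=[-]
After op 4 [order #4] limit_sell(price=103, qty=1): fills=none; bids=[#1:3@101] asks=[#4:1@103]
After op 5 cancel(order #4): fills=none; bids=[#1:3@101] asks=[-]
After op 6 cancel(order #4): fills=none; bids=[#1:3@101] asks=[-]

Answer: 1@101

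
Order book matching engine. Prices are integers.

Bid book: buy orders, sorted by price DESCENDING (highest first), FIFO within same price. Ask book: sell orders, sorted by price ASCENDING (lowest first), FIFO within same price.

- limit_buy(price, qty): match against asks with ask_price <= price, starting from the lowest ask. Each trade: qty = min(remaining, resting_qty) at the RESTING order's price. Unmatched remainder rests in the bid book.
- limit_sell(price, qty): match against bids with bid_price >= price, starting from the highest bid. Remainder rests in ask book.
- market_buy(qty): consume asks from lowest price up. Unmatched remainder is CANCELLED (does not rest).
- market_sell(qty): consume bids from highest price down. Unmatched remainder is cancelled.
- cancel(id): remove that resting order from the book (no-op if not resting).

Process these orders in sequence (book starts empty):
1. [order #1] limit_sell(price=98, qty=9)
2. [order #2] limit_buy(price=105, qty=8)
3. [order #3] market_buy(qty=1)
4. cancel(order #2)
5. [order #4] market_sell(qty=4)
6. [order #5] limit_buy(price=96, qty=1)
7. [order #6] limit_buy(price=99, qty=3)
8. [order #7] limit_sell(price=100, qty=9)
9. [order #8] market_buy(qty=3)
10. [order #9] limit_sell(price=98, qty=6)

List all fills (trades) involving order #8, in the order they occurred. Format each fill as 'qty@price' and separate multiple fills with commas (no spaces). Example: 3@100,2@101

After op 1 [order #1] limit_sell(price=98, qty=9): fills=none; bids=[-] asks=[#1:9@98]
After op 2 [order #2] limit_buy(price=105, qty=8): fills=#2x#1:8@98; bids=[-] asks=[#1:1@98]
After op 3 [order #3] market_buy(qty=1): fills=#3x#1:1@98; bids=[-] asks=[-]
After op 4 cancel(order #2): fills=none; bids=[-] asks=[-]
After op 5 [order #4] market_sell(qty=4): fills=none; bids=[-] asks=[-]
After op 6 [order #5] limit_buy(price=96, qty=1): fills=none; bids=[#5:1@96] asks=[-]
After op 7 [order #6] limit_buy(price=99, qty=3): fills=none; bids=[#6:3@99 #5:1@96] asks=[-]
After op 8 [order #7] limit_sell(price=100, qty=9): fills=none; bids=[#6:3@99 #5:1@96] asks=[#7:9@100]
After op 9 [order #8] market_buy(qty=3): fills=#8x#7:3@100; bids=[#6:3@99 #5:1@96] asks=[#7:6@100]
After op 10 [order #9] limit_sell(price=98, qty=6): fills=#6x#9:3@99; bids=[#5:1@96] asks=[#9:3@98 #7:6@100]

Answer: 3@100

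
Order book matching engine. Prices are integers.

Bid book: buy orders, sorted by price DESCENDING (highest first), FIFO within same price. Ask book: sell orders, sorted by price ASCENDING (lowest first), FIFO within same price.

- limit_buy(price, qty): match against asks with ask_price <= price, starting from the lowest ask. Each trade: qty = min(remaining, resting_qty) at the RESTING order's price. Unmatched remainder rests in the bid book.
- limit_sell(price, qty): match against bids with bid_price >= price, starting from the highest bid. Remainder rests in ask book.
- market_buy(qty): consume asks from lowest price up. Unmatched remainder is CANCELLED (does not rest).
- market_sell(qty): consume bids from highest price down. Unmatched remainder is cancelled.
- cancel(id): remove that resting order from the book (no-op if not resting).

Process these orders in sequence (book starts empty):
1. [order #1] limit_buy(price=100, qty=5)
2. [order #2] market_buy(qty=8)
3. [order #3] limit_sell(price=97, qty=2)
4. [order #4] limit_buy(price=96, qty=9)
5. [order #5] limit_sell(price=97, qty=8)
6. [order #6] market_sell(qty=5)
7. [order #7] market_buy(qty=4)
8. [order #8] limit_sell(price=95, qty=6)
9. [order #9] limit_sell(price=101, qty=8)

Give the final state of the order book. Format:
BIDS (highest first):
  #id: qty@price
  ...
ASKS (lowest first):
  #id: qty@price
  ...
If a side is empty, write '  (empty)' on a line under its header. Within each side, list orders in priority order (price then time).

Answer: BIDS (highest first):
  (empty)
ASKS (lowest first):
  #8: 2@95
  #5: 1@97
  #9: 8@101

Derivation:
After op 1 [order #1] limit_buy(price=100, qty=5): fills=none; bids=[#1:5@100] asks=[-]
After op 2 [order #2] market_buy(qty=8): fills=none; bids=[#1:5@100] asks=[-]
After op 3 [order #3] limit_sell(price=97, qty=2): fills=#1x#3:2@100; bids=[#1:3@100] asks=[-]
After op 4 [order #4] limit_buy(price=96, qty=9): fills=none; bids=[#1:3@100 #4:9@96] asks=[-]
After op 5 [order #5] limit_sell(price=97, qty=8): fills=#1x#5:3@100; bids=[#4:9@96] asks=[#5:5@97]
After op 6 [order #6] market_sell(qty=5): fills=#4x#6:5@96; bids=[#4:4@96] asks=[#5:5@97]
After op 7 [order #7] market_buy(qty=4): fills=#7x#5:4@97; bids=[#4:4@96] asks=[#5:1@97]
After op 8 [order #8] limit_sell(price=95, qty=6): fills=#4x#8:4@96; bids=[-] asks=[#8:2@95 #5:1@97]
After op 9 [order #9] limit_sell(price=101, qty=8): fills=none; bids=[-] asks=[#8:2@95 #5:1@97 #9:8@101]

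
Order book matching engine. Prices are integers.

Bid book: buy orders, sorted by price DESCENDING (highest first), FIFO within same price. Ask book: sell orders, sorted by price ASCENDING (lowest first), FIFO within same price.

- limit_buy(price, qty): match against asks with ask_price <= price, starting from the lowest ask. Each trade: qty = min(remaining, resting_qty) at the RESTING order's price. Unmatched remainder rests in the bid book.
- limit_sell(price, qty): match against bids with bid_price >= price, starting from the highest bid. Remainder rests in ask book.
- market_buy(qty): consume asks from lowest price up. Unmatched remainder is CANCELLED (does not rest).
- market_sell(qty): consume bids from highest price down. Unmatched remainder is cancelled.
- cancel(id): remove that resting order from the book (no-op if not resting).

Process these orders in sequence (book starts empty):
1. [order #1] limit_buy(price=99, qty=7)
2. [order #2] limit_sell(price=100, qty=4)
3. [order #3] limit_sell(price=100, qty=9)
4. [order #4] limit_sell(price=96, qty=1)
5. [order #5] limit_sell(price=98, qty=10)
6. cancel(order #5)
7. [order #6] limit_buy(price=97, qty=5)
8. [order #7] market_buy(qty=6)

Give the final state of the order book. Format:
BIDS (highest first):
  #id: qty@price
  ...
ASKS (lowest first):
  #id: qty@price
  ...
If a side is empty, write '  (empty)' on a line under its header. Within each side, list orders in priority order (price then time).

Answer: BIDS (highest first):
  #6: 5@97
ASKS (lowest first):
  #3: 7@100

Derivation:
After op 1 [order #1] limit_buy(price=99, qty=7): fills=none; bids=[#1:7@99] asks=[-]
After op 2 [order #2] limit_sell(price=100, qty=4): fills=none; bids=[#1:7@99] asks=[#2:4@100]
After op 3 [order #3] limit_sell(price=100, qty=9): fills=none; bids=[#1:7@99] asks=[#2:4@100 #3:9@100]
After op 4 [order #4] limit_sell(price=96, qty=1): fills=#1x#4:1@99; bids=[#1:6@99] asks=[#2:4@100 #3:9@100]
After op 5 [order #5] limit_sell(price=98, qty=10): fills=#1x#5:6@99; bids=[-] asks=[#5:4@98 #2:4@100 #3:9@100]
After op 6 cancel(order #5): fills=none; bids=[-] asks=[#2:4@100 #3:9@100]
After op 7 [order #6] limit_buy(price=97, qty=5): fills=none; bids=[#6:5@97] asks=[#2:4@100 #3:9@100]
After op 8 [order #7] market_buy(qty=6): fills=#7x#2:4@100 #7x#3:2@100; bids=[#6:5@97] asks=[#3:7@100]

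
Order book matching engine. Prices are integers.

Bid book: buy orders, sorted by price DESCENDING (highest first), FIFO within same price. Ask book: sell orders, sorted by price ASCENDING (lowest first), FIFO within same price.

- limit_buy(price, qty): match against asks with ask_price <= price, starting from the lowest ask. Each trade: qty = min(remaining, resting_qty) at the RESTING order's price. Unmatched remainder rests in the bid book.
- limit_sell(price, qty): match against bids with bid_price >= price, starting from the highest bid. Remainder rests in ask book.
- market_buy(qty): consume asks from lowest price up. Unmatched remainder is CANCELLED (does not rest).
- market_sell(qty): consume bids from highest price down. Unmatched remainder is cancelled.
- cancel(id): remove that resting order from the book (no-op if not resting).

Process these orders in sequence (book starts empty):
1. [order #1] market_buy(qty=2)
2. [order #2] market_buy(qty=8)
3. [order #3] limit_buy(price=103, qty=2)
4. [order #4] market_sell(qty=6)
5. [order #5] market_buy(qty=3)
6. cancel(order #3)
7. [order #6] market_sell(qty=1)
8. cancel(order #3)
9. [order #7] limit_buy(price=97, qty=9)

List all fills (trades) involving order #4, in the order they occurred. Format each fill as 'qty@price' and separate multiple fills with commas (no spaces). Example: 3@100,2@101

Answer: 2@103

Derivation:
After op 1 [order #1] market_buy(qty=2): fills=none; bids=[-] asks=[-]
After op 2 [order #2] market_buy(qty=8): fills=none; bids=[-] asks=[-]
After op 3 [order #3] limit_buy(price=103, qty=2): fills=none; bids=[#3:2@103] asks=[-]
After op 4 [order #4] market_sell(qty=6): fills=#3x#4:2@103; bids=[-] asks=[-]
After op 5 [order #5] market_buy(qty=3): fills=none; bids=[-] asks=[-]
After op 6 cancel(order #3): fills=none; bids=[-] asks=[-]
After op 7 [order #6] market_sell(qty=1): fills=none; bids=[-] asks=[-]
After op 8 cancel(order #3): fills=none; bids=[-] asks=[-]
After op 9 [order #7] limit_buy(price=97, qty=9): fills=none; bids=[#7:9@97] asks=[-]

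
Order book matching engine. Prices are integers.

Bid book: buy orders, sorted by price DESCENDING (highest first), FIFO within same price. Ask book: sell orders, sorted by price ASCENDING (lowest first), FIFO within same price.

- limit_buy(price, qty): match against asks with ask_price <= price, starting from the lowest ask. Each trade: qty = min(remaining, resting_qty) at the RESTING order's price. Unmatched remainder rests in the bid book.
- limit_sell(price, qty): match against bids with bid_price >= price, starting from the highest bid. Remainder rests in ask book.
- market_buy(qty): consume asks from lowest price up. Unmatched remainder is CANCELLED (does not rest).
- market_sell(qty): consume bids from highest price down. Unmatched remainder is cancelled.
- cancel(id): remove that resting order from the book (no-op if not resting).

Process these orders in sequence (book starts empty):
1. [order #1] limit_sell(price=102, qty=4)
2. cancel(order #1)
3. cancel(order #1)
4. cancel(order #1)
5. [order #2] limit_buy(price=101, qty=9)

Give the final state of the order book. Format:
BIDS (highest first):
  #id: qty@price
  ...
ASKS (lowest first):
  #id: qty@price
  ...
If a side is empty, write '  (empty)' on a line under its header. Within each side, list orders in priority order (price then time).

Answer: BIDS (highest first):
  #2: 9@101
ASKS (lowest first):
  (empty)

Derivation:
After op 1 [order #1] limit_sell(price=102, qty=4): fills=none; bids=[-] asks=[#1:4@102]
After op 2 cancel(order #1): fills=none; bids=[-] asks=[-]
After op 3 cancel(order #1): fills=none; bids=[-] asks=[-]
After op 4 cancel(order #1): fills=none; bids=[-] asks=[-]
After op 5 [order #2] limit_buy(price=101, qty=9): fills=none; bids=[#2:9@101] asks=[-]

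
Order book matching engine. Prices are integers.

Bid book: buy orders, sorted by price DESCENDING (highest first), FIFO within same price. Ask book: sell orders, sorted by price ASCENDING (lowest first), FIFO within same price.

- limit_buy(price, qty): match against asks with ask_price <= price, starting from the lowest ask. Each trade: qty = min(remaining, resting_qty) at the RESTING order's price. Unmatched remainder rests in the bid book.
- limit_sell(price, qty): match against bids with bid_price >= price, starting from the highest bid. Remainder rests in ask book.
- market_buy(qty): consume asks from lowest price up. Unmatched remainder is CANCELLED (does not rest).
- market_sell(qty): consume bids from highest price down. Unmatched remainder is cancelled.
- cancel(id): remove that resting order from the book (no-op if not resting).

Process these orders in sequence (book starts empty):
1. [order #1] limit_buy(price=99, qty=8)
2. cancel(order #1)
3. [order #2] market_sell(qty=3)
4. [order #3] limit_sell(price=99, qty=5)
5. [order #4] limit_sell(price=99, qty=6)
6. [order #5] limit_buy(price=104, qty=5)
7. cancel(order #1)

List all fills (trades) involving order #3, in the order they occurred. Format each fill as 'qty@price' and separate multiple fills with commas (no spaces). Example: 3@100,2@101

Answer: 5@99

Derivation:
After op 1 [order #1] limit_buy(price=99, qty=8): fills=none; bids=[#1:8@99] asks=[-]
After op 2 cancel(order #1): fills=none; bids=[-] asks=[-]
After op 3 [order #2] market_sell(qty=3): fills=none; bids=[-] asks=[-]
After op 4 [order #3] limit_sell(price=99, qty=5): fills=none; bids=[-] asks=[#3:5@99]
After op 5 [order #4] limit_sell(price=99, qty=6): fills=none; bids=[-] asks=[#3:5@99 #4:6@99]
After op 6 [order #5] limit_buy(price=104, qty=5): fills=#5x#3:5@99; bids=[-] asks=[#4:6@99]
After op 7 cancel(order #1): fills=none; bids=[-] asks=[#4:6@99]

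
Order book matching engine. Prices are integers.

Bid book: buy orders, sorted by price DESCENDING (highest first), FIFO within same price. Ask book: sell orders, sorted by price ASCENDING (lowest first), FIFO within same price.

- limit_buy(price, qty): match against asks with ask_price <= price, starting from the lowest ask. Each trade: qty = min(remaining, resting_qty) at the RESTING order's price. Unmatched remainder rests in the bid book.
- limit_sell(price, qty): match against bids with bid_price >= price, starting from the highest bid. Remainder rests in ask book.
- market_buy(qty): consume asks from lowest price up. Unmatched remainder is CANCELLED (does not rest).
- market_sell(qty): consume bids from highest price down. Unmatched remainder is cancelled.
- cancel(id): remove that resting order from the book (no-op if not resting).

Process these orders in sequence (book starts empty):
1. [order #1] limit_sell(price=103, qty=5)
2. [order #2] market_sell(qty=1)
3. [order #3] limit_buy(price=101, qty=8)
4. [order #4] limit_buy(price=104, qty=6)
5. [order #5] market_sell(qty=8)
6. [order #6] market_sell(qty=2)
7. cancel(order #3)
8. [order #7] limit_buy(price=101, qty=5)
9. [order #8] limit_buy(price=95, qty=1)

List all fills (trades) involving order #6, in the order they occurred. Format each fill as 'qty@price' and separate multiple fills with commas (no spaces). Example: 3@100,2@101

Answer: 1@101

Derivation:
After op 1 [order #1] limit_sell(price=103, qty=5): fills=none; bids=[-] asks=[#1:5@103]
After op 2 [order #2] market_sell(qty=1): fills=none; bids=[-] asks=[#1:5@103]
After op 3 [order #3] limit_buy(price=101, qty=8): fills=none; bids=[#3:8@101] asks=[#1:5@103]
After op 4 [order #4] limit_buy(price=104, qty=6): fills=#4x#1:5@103; bids=[#4:1@104 #3:8@101] asks=[-]
After op 5 [order #5] market_sell(qty=8): fills=#4x#5:1@104 #3x#5:7@101; bids=[#3:1@101] asks=[-]
After op 6 [order #6] market_sell(qty=2): fills=#3x#6:1@101; bids=[-] asks=[-]
After op 7 cancel(order #3): fills=none; bids=[-] asks=[-]
After op 8 [order #7] limit_buy(price=101, qty=5): fills=none; bids=[#7:5@101] asks=[-]
After op 9 [order #8] limit_buy(price=95, qty=1): fills=none; bids=[#7:5@101 #8:1@95] asks=[-]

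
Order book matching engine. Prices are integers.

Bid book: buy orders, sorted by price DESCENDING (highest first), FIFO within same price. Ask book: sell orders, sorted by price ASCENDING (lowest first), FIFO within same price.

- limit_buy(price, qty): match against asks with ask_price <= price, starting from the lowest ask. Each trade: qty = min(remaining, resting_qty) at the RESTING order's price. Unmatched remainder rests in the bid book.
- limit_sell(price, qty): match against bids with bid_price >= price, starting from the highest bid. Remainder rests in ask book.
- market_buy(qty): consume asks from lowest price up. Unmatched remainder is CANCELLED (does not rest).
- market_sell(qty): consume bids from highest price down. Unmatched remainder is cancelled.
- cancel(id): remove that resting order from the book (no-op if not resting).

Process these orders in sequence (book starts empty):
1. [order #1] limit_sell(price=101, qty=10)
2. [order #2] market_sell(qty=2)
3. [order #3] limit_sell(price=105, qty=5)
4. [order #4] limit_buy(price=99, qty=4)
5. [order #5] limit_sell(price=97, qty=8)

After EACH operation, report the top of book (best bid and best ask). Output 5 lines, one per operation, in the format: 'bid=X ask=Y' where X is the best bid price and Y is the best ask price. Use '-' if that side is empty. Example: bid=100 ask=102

After op 1 [order #1] limit_sell(price=101, qty=10): fills=none; bids=[-] asks=[#1:10@101]
After op 2 [order #2] market_sell(qty=2): fills=none; bids=[-] asks=[#1:10@101]
After op 3 [order #3] limit_sell(price=105, qty=5): fills=none; bids=[-] asks=[#1:10@101 #3:5@105]
After op 4 [order #4] limit_buy(price=99, qty=4): fills=none; bids=[#4:4@99] asks=[#1:10@101 #3:5@105]
After op 5 [order #5] limit_sell(price=97, qty=8): fills=#4x#5:4@99; bids=[-] asks=[#5:4@97 #1:10@101 #3:5@105]

Answer: bid=- ask=101
bid=- ask=101
bid=- ask=101
bid=99 ask=101
bid=- ask=97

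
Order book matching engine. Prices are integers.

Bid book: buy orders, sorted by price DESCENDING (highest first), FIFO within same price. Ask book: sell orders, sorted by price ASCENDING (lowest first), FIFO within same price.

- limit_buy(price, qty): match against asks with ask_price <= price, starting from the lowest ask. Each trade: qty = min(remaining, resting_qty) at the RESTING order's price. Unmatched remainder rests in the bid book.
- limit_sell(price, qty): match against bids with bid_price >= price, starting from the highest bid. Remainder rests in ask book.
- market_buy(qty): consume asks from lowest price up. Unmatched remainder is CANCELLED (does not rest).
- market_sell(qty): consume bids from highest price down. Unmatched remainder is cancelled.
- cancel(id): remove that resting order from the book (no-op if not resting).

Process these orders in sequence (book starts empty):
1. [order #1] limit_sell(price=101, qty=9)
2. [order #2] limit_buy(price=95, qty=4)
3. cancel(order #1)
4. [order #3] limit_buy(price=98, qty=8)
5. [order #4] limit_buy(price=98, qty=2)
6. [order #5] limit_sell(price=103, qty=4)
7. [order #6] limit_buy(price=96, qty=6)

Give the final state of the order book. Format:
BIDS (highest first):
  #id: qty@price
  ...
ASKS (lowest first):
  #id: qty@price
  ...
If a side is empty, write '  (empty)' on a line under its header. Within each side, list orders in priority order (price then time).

After op 1 [order #1] limit_sell(price=101, qty=9): fills=none; bids=[-] asks=[#1:9@101]
After op 2 [order #2] limit_buy(price=95, qty=4): fills=none; bids=[#2:4@95] asks=[#1:9@101]
After op 3 cancel(order #1): fills=none; bids=[#2:4@95] asks=[-]
After op 4 [order #3] limit_buy(price=98, qty=8): fills=none; bids=[#3:8@98 #2:4@95] asks=[-]
After op 5 [order #4] limit_buy(price=98, qty=2): fills=none; bids=[#3:8@98 #4:2@98 #2:4@95] asks=[-]
After op 6 [order #5] limit_sell(price=103, qty=4): fills=none; bids=[#3:8@98 #4:2@98 #2:4@95] asks=[#5:4@103]
After op 7 [order #6] limit_buy(price=96, qty=6): fills=none; bids=[#3:8@98 #4:2@98 #6:6@96 #2:4@95] asks=[#5:4@103]

Answer: BIDS (highest first):
  #3: 8@98
  #4: 2@98
  #6: 6@96
  #2: 4@95
ASKS (lowest first):
  #5: 4@103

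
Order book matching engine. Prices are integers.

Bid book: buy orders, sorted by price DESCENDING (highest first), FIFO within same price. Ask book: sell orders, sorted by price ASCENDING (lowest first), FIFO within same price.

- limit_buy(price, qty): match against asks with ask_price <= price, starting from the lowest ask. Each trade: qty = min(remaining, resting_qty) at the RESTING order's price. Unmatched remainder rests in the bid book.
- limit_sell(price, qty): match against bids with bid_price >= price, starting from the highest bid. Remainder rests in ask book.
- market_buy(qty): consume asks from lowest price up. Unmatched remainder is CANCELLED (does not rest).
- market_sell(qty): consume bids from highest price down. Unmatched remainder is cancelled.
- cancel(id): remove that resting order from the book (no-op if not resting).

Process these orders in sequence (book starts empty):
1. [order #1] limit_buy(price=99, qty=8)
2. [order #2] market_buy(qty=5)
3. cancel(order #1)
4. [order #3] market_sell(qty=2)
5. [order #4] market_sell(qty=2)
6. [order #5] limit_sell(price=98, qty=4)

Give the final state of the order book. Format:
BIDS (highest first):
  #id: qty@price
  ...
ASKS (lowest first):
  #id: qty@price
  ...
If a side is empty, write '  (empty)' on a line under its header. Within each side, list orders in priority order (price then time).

After op 1 [order #1] limit_buy(price=99, qty=8): fills=none; bids=[#1:8@99] asks=[-]
After op 2 [order #2] market_buy(qty=5): fills=none; bids=[#1:8@99] asks=[-]
After op 3 cancel(order #1): fills=none; bids=[-] asks=[-]
After op 4 [order #3] market_sell(qty=2): fills=none; bids=[-] asks=[-]
After op 5 [order #4] market_sell(qty=2): fills=none; bids=[-] asks=[-]
After op 6 [order #5] limit_sell(price=98, qty=4): fills=none; bids=[-] asks=[#5:4@98]

Answer: BIDS (highest first):
  (empty)
ASKS (lowest first):
  #5: 4@98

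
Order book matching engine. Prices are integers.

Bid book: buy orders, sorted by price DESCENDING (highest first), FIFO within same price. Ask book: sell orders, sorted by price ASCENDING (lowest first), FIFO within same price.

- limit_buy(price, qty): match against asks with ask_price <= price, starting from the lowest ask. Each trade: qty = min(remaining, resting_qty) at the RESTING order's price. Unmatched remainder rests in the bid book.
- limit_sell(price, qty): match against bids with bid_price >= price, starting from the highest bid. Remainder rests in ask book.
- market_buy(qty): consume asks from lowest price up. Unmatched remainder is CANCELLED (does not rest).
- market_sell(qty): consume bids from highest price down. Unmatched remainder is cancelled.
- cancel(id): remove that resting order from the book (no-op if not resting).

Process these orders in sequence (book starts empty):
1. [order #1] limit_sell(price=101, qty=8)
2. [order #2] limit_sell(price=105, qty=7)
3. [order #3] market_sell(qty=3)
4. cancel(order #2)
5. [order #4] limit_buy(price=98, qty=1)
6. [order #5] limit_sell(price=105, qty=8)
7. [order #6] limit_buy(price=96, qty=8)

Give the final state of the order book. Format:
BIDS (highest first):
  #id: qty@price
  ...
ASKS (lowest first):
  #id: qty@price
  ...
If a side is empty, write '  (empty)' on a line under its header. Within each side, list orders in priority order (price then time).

After op 1 [order #1] limit_sell(price=101, qty=8): fills=none; bids=[-] asks=[#1:8@101]
After op 2 [order #2] limit_sell(price=105, qty=7): fills=none; bids=[-] asks=[#1:8@101 #2:7@105]
After op 3 [order #3] market_sell(qty=3): fills=none; bids=[-] asks=[#1:8@101 #2:7@105]
After op 4 cancel(order #2): fills=none; bids=[-] asks=[#1:8@101]
After op 5 [order #4] limit_buy(price=98, qty=1): fills=none; bids=[#4:1@98] asks=[#1:8@101]
After op 6 [order #5] limit_sell(price=105, qty=8): fills=none; bids=[#4:1@98] asks=[#1:8@101 #5:8@105]
After op 7 [order #6] limit_buy(price=96, qty=8): fills=none; bids=[#4:1@98 #6:8@96] asks=[#1:8@101 #5:8@105]

Answer: BIDS (highest first):
  #4: 1@98
  #6: 8@96
ASKS (lowest first):
  #1: 8@101
  #5: 8@105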